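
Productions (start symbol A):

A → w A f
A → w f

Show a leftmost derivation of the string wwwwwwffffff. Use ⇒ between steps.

A ⇒ wAf ⇒ wwAff ⇒ wwwAfff ⇒ wwwwAffff ⇒ wwwwwAfffff ⇒ wwwwwwffffff

A ⇒ wAf   [A → w A f]
wAf ⇒ wwAff   [A → w A f]
wwAff ⇒ wwwAfff   [A → w A f]
wwwAfff ⇒ wwwwAffff   [A → w A f]
wwwwAffff ⇒ wwwwwAfffff   [A → w A f]
wwwwwAfffff ⇒ wwwwwwffffff   [A → w f]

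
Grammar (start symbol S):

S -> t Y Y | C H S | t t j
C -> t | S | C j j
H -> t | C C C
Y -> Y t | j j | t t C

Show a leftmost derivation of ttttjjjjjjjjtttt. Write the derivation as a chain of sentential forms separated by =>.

S => tYY => tYtY => tttCtY => tttCjjtY => tttCjjjjtY => tttCjjjjjjtY => tttCjjjjjjjjtY => ttttjjjjjjjjtY => ttttjjjjjjjjtttC => ttttjjjjjjjjtttt

S => tYY   [S -> t Y Y]
tYY => tYtY   [Y -> Y t]
tYtY => tttCtY   [Y -> t t C]
tttCtY => tttCjjtY   [C -> C j j]
tttCjjtY => tttCjjjjtY   [C -> C j j]
tttCjjjjtY => tttCjjjjjjtY   [C -> C j j]
tttCjjjjjjtY => tttCjjjjjjjjtY   [C -> C j j]
tttCjjjjjjjjtY => ttttjjjjjjjjtY   [C -> t]
ttttjjjjjjjjtY => ttttjjjjjjjjtttC   [Y -> t t C]
ttttjjjjjjjjtttC => ttttjjjjjjjjtttt   [C -> t]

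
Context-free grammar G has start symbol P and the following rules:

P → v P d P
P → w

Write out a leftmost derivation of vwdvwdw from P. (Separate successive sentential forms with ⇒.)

P ⇒ vPdP   [P → v P d P]
vPdP ⇒ vwdP   [P → w]
vwdP ⇒ vwdvPdP   [P → v P d P]
vwdvPdP ⇒ vwdvwdP   [P → w]
vwdvwdP ⇒ vwdvwdw   [P → w]

P⇒vPdP⇒vwdP⇒vwdvPdP⇒vwdvwdP⇒vwdvwdw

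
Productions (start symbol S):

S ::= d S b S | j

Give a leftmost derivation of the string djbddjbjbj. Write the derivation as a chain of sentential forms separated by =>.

S => dSbS   [S ::= d S b S]
dSbS => djbS   [S ::= j]
djbS => djbdSbS   [S ::= d S b S]
djbdSbS => djbddSbSbS   [S ::= d S b S]
djbddSbSbS => djbddjbSbS   [S ::= j]
djbddjbSbS => djbddjbjbS   [S ::= j]
djbddjbjbS => djbddjbjbj   [S ::= j]

S => dSbS => djbS => djbdSbS => djbddSbSbS => djbddjbSbS => djbddjbjbS => djbddjbjbj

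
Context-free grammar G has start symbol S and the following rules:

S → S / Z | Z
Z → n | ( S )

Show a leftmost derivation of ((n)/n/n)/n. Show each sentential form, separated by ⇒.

S ⇒ S/Z ⇒ Z/Z ⇒ (S)/Z ⇒ (S/Z)/Z ⇒ (S/Z/Z)/Z ⇒ (Z/Z/Z)/Z ⇒ ((S)/Z/Z)/Z ⇒ ((Z)/Z/Z)/Z ⇒ ((n)/Z/Z)/Z ⇒ ((n)/n/Z)/Z ⇒ ((n)/n/n)/Z ⇒ ((n)/n/n)/n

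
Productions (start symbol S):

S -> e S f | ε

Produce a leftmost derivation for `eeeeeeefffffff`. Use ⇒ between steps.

S ⇒ eSf   [S -> e S f]
eSf ⇒ eeSff   [S -> e S f]
eeSff ⇒ eeeSfff   [S -> e S f]
eeeSfff ⇒ eeeeSffff   [S -> e S f]
eeeeSffff ⇒ eeeeeSfffff   [S -> e S f]
eeeeeSfffff ⇒ eeeeeeSffffff   [S -> e S f]
eeeeeeSffffff ⇒ eeeeeeeSfffffff   [S -> e S f]
eeeeeeeSfffffff ⇒ eeeeeeefffffff   [S -> ε]

S ⇒ eSf ⇒ eeSff ⇒ eeeSfff ⇒ eeeeSffff ⇒ eeeeeSfffff ⇒ eeeeeeSffffff ⇒ eeeeeeeSfffffff ⇒ eeeeeeefffffff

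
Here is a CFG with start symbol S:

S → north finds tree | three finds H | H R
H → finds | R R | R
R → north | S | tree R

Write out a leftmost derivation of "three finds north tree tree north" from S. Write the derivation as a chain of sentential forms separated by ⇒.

S ⇒ three finds H ⇒ three finds R R ⇒ three finds north R ⇒ three finds north tree R ⇒ three finds north tree tree R ⇒ three finds north tree tree north

S ⇒ three finds H   [S → three finds H]
three finds H ⇒ three finds R R   [H → R R]
three finds R R ⇒ three finds north R   [R → north]
three finds north R ⇒ three finds north tree R   [R → tree R]
three finds north tree R ⇒ three finds north tree tree R   [R → tree R]
three finds north tree tree R ⇒ three finds north tree tree north   [R → north]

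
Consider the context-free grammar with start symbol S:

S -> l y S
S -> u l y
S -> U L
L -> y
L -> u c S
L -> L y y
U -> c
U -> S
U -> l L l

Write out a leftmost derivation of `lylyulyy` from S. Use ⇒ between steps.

S ⇒ UL   [S -> U L]
UL ⇒ SL   [U -> S]
SL ⇒ lySL   [S -> l y S]
lySL ⇒ lylySL   [S -> l y S]
lylySL ⇒ lylyulyL   [S -> u l y]
lylyulyL ⇒ lylyulyy   [L -> y]

S⇒UL⇒SL⇒lySL⇒lylySL⇒lylyulyL⇒lylyulyy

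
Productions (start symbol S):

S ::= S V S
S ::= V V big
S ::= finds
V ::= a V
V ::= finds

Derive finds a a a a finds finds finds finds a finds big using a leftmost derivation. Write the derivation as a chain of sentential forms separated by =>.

S => S V S => S V S V S => finds V S V S => finds a V S V S => finds a a V S V S => finds a a a V S V S => finds a a a a V S V S => finds a a a a finds S V S => finds a a a a finds finds V S => finds a a a a finds finds finds S => finds a a a a finds finds finds V V big => finds a a a a finds finds finds finds V big => finds a a a a finds finds finds finds a V big => finds a a a a finds finds finds finds a finds big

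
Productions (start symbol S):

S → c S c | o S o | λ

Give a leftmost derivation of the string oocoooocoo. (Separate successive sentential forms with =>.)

S=>oSo=>ooSoo=>oocScoo=>oocoSocoo=>oocooSoocoo=>oocoooocoo

S => oSo   [S → o S o]
oSo => ooSoo   [S → o S o]
ooSoo => oocScoo   [S → c S c]
oocScoo => oocoSocoo   [S → o S o]
oocoSocoo => oocooSoocoo   [S → o S o]
oocooSoocoo => oocoooocoo   [S → λ]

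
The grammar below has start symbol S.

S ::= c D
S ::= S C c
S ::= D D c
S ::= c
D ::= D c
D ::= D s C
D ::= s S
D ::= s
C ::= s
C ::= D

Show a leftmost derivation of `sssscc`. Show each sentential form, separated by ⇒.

S ⇒ DDc ⇒ sDc ⇒ sDsCc ⇒ sssCc ⇒ sssDc ⇒ sssDcc ⇒ sssscc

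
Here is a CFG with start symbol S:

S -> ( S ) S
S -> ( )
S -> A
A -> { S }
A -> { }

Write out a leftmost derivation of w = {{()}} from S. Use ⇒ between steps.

S ⇒ A ⇒ {S} ⇒ {A} ⇒ {{S}} ⇒ {{()}}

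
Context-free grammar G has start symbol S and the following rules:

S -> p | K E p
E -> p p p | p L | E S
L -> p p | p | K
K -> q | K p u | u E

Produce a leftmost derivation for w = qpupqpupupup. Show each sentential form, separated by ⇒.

S ⇒ KEp ⇒ qEp ⇒ qpLp ⇒ qpKp ⇒ qpKpup ⇒ qpKpupup ⇒ qpKpupupup ⇒ qpuEpupupup ⇒ qpupLpupupup ⇒ qpupKpupupup ⇒ qpupqpupupup

S ⇒ KEp   [S -> K E p]
KEp ⇒ qEp   [K -> q]
qEp ⇒ qpLp   [E -> p L]
qpLp ⇒ qpKp   [L -> K]
qpKp ⇒ qpKpup   [K -> K p u]
qpKpup ⇒ qpKpupup   [K -> K p u]
qpKpupup ⇒ qpKpupupup   [K -> K p u]
qpKpupupup ⇒ qpuEpupupup   [K -> u E]
qpuEpupupup ⇒ qpupLpupupup   [E -> p L]
qpupLpupupup ⇒ qpupKpupupup   [L -> K]
qpupKpupupup ⇒ qpupqpupupup   [K -> q]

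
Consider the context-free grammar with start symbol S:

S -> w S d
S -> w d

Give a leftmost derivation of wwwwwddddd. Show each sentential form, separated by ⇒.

S ⇒ wSd   [S -> w S d]
wSd ⇒ wwSdd   [S -> w S d]
wwSdd ⇒ wwwSddd   [S -> w S d]
wwwSddd ⇒ wwwwSdddd   [S -> w S d]
wwwwSdddd ⇒ wwwwwddddd   [S -> w d]

S ⇒ wSd ⇒ wwSdd ⇒ wwwSddd ⇒ wwwwSdddd ⇒ wwwwwddddd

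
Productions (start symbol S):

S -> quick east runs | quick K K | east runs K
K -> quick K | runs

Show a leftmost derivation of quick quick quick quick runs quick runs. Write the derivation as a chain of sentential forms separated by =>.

S => quick K K   [S -> quick K K]
quick K K => quick quick K K   [K -> quick K]
quick quick K K => quick quick quick K K   [K -> quick K]
quick quick quick K K => quick quick quick quick K K   [K -> quick K]
quick quick quick quick K K => quick quick quick quick runs K   [K -> runs]
quick quick quick quick runs K => quick quick quick quick runs quick K   [K -> quick K]
quick quick quick quick runs quick K => quick quick quick quick runs quick runs   [K -> runs]

S => quick K K => quick quick K K => quick quick quick K K => quick quick quick quick K K => quick quick quick quick runs K => quick quick quick quick runs quick K => quick quick quick quick runs quick runs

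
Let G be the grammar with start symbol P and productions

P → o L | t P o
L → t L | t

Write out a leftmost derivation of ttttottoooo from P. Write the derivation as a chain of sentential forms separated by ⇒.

P⇒tPo⇒ttPoo⇒tttPooo⇒ttttPoooo⇒ttttoLoooo⇒ttttotLoooo⇒ttttottoooo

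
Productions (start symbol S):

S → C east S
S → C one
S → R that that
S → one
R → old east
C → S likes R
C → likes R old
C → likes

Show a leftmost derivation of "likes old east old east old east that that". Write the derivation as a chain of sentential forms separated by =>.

S => C east S => likes R old east S => likes old east old east S => likes old east old east R that that => likes old east old east old east that that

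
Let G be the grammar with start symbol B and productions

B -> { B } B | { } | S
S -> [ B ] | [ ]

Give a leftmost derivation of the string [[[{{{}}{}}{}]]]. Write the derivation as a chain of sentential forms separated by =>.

B=>S=>[B]=>[S]=>[[B]]=>[[S]]=>[[[B]]]=>[[[{B}B]]]=>[[[{{B}B}B]]]=>[[[{{{}}B}B]]]=>[[[{{{}}{}}B]]]=>[[[{{{}}{}}{}]]]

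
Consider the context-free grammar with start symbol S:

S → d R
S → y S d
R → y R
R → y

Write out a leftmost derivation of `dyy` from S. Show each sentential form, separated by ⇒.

S⇒dR⇒dyR⇒dyy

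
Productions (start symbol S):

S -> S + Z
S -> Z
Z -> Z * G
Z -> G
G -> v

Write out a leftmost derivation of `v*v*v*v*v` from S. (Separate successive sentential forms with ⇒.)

S ⇒ Z ⇒ Z*G ⇒ Z*G*G ⇒ Z*G*G*G ⇒ Z*G*G*G*G ⇒ G*G*G*G*G ⇒ v*G*G*G*G ⇒ v*v*G*G*G ⇒ v*v*v*G*G ⇒ v*v*v*v*G ⇒ v*v*v*v*v

S ⇒ Z   [S -> Z]
Z ⇒ Z*G   [Z -> Z * G]
Z*G ⇒ Z*G*G   [Z -> Z * G]
Z*G*G ⇒ Z*G*G*G   [Z -> Z * G]
Z*G*G*G ⇒ Z*G*G*G*G   [Z -> Z * G]
Z*G*G*G*G ⇒ G*G*G*G*G   [Z -> G]
G*G*G*G*G ⇒ v*G*G*G*G   [G -> v]
v*G*G*G*G ⇒ v*v*G*G*G   [G -> v]
v*v*G*G*G ⇒ v*v*v*G*G   [G -> v]
v*v*v*G*G ⇒ v*v*v*v*G   [G -> v]
v*v*v*v*G ⇒ v*v*v*v*v   [G -> v]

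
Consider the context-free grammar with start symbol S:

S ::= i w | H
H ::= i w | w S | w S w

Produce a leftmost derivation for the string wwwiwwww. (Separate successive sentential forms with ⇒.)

S ⇒ H ⇒ wSw ⇒ wHw ⇒ wwSww ⇒ wwHww ⇒ wwwSwww ⇒ wwwiwwww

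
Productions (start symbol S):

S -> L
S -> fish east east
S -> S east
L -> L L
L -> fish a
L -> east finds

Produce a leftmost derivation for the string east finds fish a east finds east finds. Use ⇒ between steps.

S ⇒ L ⇒ L L ⇒ L L L ⇒ east finds L L ⇒ east finds fish a L ⇒ east finds fish a L L ⇒ east finds fish a east finds L ⇒ east finds fish a east finds east finds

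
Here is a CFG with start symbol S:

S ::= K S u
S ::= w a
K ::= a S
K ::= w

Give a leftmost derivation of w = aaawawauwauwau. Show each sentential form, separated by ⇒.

S ⇒ KSu ⇒ aSSu ⇒ aKSuSu ⇒ aaSSuSu ⇒ aaKSuSuSu ⇒ aaaSSuSuSu ⇒ aaawaSuSuSu ⇒ aaawawauSuSu ⇒ aaawawauwauSu ⇒ aaawawauwauwau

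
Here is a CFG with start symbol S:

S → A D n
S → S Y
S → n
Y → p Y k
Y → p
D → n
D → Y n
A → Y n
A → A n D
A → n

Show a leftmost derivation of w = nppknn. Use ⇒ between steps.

S ⇒ ADn ⇒ nDn ⇒ nYnn ⇒ npYknn ⇒ nppknn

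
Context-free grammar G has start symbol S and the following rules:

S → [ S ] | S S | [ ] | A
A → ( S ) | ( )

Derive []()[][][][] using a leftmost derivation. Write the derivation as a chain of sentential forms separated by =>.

S=>SS=>[]S=>[]SS=>[]SSS=>[]SSSS=>[]SSSSS=>[]ASSSS=>[]()SSSS=>[]()[]SSS=>[]()[][]SS=>[]()[][][]S=>[]()[][][][]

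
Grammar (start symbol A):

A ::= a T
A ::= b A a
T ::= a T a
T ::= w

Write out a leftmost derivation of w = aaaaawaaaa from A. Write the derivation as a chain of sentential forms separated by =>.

A=>aT=>aaTa=>aaaTaa=>aaaaTaaa=>aaaaaTaaaa=>aaaaawaaaa

A => aT   [A ::= a T]
aT => aaTa   [T ::= a T a]
aaTa => aaaTaa   [T ::= a T a]
aaaTaa => aaaaTaaa   [T ::= a T a]
aaaaTaaa => aaaaaTaaaa   [T ::= a T a]
aaaaaTaaaa => aaaaawaaaa   [T ::= w]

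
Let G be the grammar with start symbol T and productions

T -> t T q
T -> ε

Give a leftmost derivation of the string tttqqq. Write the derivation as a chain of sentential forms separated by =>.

T=>tTq=>ttTqq=>tttTqqq=>tttqqq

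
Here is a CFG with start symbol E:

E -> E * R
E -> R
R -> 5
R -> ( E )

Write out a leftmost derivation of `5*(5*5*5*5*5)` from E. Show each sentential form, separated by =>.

E => E*R => R*R => 5*R => 5*(E) => 5*(E*R) => 5*(E*R*R) => 5*(E*R*R*R) => 5*(E*R*R*R*R) => 5*(R*R*R*R*R) => 5*(5*R*R*R*R) => 5*(5*5*R*R*R) => 5*(5*5*5*R*R) => 5*(5*5*5*5*R) => 5*(5*5*5*5*5)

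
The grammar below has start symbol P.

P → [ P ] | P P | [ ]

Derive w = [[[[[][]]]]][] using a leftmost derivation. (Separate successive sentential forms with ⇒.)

P⇒PP⇒[P]P⇒[[P]]P⇒[[[P]]]P⇒[[[[P]]]]P⇒[[[[PP]]]]P⇒[[[[[]P]]]]P⇒[[[[[][]]]]]P⇒[[[[[][]]]]][]

P ⇒ PP   [P → P P]
PP ⇒ [P]P   [P → [ P ]]
[P]P ⇒ [[P]]P   [P → [ P ]]
[[P]]P ⇒ [[[P]]]P   [P → [ P ]]
[[[P]]]P ⇒ [[[[P]]]]P   [P → [ P ]]
[[[[P]]]]P ⇒ [[[[PP]]]]P   [P → P P]
[[[[PP]]]]P ⇒ [[[[[]P]]]]P   [P → [ ]]
[[[[[]P]]]]P ⇒ [[[[[][]]]]]P   [P → [ ]]
[[[[[][]]]]]P ⇒ [[[[[][]]]]][]   [P → [ ]]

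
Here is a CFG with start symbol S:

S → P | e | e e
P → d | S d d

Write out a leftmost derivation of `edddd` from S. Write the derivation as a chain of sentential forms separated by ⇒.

S⇒P⇒Sdd⇒Pdd⇒Sdddd⇒edddd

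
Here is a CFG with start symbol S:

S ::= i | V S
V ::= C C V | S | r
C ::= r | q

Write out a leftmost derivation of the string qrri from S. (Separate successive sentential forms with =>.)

S=>VS=>CCVS=>qCVS=>qrVS=>qrrS=>qrri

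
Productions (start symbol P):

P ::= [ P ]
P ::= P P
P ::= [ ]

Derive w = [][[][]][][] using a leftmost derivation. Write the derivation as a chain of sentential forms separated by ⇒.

P⇒PP⇒PPP⇒PPPP⇒[]PPP⇒[][P]PP⇒[][PP]PP⇒[][[]P]PP⇒[][[][]]PP⇒[][[][]][]P⇒[][[][]][][]

P ⇒ PP   [P ::= P P]
PP ⇒ PPP   [P ::= P P]
PPP ⇒ PPPP   [P ::= P P]
PPPP ⇒ []PPP   [P ::= [ ]]
[]PPP ⇒ [][P]PP   [P ::= [ P ]]
[][P]PP ⇒ [][PP]PP   [P ::= P P]
[][PP]PP ⇒ [][[]P]PP   [P ::= [ ]]
[][[]P]PP ⇒ [][[][]]PP   [P ::= [ ]]
[][[][]]PP ⇒ [][[][]][]P   [P ::= [ ]]
[][[][]][]P ⇒ [][[][]][][]   [P ::= [ ]]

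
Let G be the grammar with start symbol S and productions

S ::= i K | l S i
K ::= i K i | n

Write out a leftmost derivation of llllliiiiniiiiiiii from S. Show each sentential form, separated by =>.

S=>lSi=>llSii=>lllSiii=>llllSiiii=>lllllSiiiii=>llllliKiiiii=>llllliiKiiiiii=>llllliiiKiiiiiii=>llllliiiiKiiiiiiii=>llllliiiiniiiiiiii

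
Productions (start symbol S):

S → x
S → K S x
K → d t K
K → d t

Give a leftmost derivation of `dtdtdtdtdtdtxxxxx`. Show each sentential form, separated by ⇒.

S ⇒ KSx ⇒ dtSx ⇒ dtKSxx ⇒ dtdtKSxx ⇒ dtdtdtSxx ⇒ dtdtdtKSxxx ⇒ dtdtdtdtSxxx ⇒ dtdtdtdtKSxxxx ⇒ dtdtdtdtdtKSxxxx ⇒ dtdtdtdtdtdtSxxxx ⇒ dtdtdtdtdtdtxxxxx

S ⇒ KSx   [S → K S x]
KSx ⇒ dtSx   [K → d t]
dtSx ⇒ dtKSxx   [S → K S x]
dtKSxx ⇒ dtdtKSxx   [K → d t K]
dtdtKSxx ⇒ dtdtdtSxx   [K → d t]
dtdtdtSxx ⇒ dtdtdtKSxxx   [S → K S x]
dtdtdtKSxxx ⇒ dtdtdtdtSxxx   [K → d t]
dtdtdtdtSxxx ⇒ dtdtdtdtKSxxxx   [S → K S x]
dtdtdtdtKSxxxx ⇒ dtdtdtdtdtKSxxxx   [K → d t K]
dtdtdtdtdtKSxxxx ⇒ dtdtdtdtdtdtSxxxx   [K → d t]
dtdtdtdtdtdtSxxxx ⇒ dtdtdtdtdtdtxxxxx   [S → x]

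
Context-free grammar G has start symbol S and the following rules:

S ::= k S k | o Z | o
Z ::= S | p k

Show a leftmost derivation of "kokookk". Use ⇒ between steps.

S ⇒ kSk   [S ::= k S k]
kSk ⇒ koZk   [S ::= o Z]
koZk ⇒ koSk   [Z ::= S]
koSk ⇒ kokSkk   [S ::= k S k]
kokSkk ⇒ kokoZkk   [S ::= o Z]
kokoZkk ⇒ kokoSkk   [Z ::= S]
kokoSkk ⇒ kokookk   [S ::= o]

S ⇒ kSk ⇒ koZk ⇒ koSk ⇒ kokSkk ⇒ kokoZkk ⇒ kokoSkk ⇒ kokookk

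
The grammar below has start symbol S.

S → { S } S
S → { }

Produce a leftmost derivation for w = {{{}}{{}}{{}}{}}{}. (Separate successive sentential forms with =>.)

S=>{S}S=>{{S}S}S=>{{{}}S}S=>{{{}}{S}S}S=>{{{}}{{}}S}S=>{{{}}{{}}{S}S}S=>{{{}}{{}}{{}}S}S=>{{{}}{{}}{{}}{}}S=>{{{}}{{}}{{}}{}}{}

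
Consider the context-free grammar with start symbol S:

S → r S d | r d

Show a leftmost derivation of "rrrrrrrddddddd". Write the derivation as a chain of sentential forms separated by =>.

S => rSd => rrSdd => rrrSddd => rrrrSdddd => rrrrrSddddd => rrrrrrSdddddd => rrrrrrrddddddd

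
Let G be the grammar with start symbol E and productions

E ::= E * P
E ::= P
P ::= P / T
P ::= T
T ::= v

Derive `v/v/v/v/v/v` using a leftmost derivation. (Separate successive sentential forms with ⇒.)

E ⇒ P   [E ::= P]
P ⇒ P/T   [P ::= P / T]
P/T ⇒ P/T/T   [P ::= P / T]
P/T/T ⇒ P/T/T/T   [P ::= P / T]
P/T/T/T ⇒ P/T/T/T/T   [P ::= P / T]
P/T/T/T/T ⇒ P/T/T/T/T/T   [P ::= P / T]
P/T/T/T/T/T ⇒ T/T/T/T/T/T   [P ::= T]
T/T/T/T/T/T ⇒ v/T/T/T/T/T   [T ::= v]
v/T/T/T/T/T ⇒ v/v/T/T/T/T   [T ::= v]
v/v/T/T/T/T ⇒ v/v/v/T/T/T   [T ::= v]
v/v/v/T/T/T ⇒ v/v/v/v/T/T   [T ::= v]
v/v/v/v/T/T ⇒ v/v/v/v/v/T   [T ::= v]
v/v/v/v/v/T ⇒ v/v/v/v/v/v   [T ::= v]

E ⇒ P ⇒ P/T ⇒ P/T/T ⇒ P/T/T/T ⇒ P/T/T/T/T ⇒ P/T/T/T/T/T ⇒ T/T/T/T/T/T ⇒ v/T/T/T/T/T ⇒ v/v/T/T/T/T ⇒ v/v/v/T/T/T ⇒ v/v/v/v/T/T ⇒ v/v/v/v/v/T ⇒ v/v/v/v/v/v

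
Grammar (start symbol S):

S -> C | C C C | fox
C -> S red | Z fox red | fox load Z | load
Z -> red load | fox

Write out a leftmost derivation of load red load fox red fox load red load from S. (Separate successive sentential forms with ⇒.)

S ⇒ C C C   [S -> C C C]
C C C ⇒ load C C   [C -> load]
load C C ⇒ load Z fox red C   [C -> Z fox red]
load Z fox red C ⇒ load red load fox red C   [Z -> red load]
load red load fox red C ⇒ load red load fox red fox load Z   [C -> fox load Z]
load red load fox red fox load Z ⇒ load red load fox red fox load red load   [Z -> red load]

S ⇒ C C C ⇒ load C C ⇒ load Z fox red C ⇒ load red load fox red C ⇒ load red load fox red fox load Z ⇒ load red load fox red fox load red load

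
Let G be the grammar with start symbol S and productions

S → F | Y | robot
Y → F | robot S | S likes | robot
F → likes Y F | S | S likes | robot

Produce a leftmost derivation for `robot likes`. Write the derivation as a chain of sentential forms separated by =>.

S => Y => F => S likes => Y likes => F likes => robot likes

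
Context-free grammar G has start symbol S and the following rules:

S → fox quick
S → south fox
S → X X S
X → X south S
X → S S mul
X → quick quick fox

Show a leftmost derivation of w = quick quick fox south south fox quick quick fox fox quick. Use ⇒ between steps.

S ⇒ X X S ⇒ X south S X S ⇒ quick quick fox south S X S ⇒ quick quick fox south south fox X S ⇒ quick quick fox south south fox quick quick fox S ⇒ quick quick fox south south fox quick quick fox fox quick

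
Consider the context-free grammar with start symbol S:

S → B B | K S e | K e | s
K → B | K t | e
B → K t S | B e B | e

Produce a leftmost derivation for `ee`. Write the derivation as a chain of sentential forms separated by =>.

S => Ke => Be => ee

S => Ke   [S → K e]
Ke => Be   [K → B]
Be => ee   [B → e]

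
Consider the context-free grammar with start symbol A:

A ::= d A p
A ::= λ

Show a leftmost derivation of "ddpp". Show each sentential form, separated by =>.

A => dAp => ddApp => ddpp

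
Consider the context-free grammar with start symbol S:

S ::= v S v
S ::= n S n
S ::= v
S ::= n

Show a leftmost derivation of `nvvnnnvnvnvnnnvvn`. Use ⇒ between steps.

S⇒nSn⇒nvSvn⇒nvvSvvn⇒nvvnSnvvn⇒nvvnnSnnvvn⇒nvvnnnSnnnvvn⇒nvvnnnvSvnnnvvn⇒nvvnnnvnSnvnnnvvn⇒nvvnnnvnvnvnnnvvn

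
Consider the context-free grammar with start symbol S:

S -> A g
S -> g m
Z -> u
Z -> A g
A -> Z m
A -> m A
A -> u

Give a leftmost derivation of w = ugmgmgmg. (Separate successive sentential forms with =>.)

S => Ag => Zmg => Agmg => Zmgmg => Agmgmg => Zmgmgmg => Agmgmgmg => ugmgmgmg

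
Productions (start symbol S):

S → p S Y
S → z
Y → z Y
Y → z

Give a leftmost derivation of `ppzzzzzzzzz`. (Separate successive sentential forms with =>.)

S => pSY => ppSYY => ppzYY => ppzzYY => ppzzzYY => ppzzzzYY => ppzzzzzYY => ppzzzzzzYY => ppzzzzzzzYY => ppzzzzzzzzY => ppzzzzzzzzz

S => pSY   [S → p S Y]
pSY => ppSYY   [S → p S Y]
ppSYY => ppzYY   [S → z]
ppzYY => ppzzYY   [Y → z Y]
ppzzYY => ppzzzYY   [Y → z Y]
ppzzzYY => ppzzzzYY   [Y → z Y]
ppzzzzYY => ppzzzzzYY   [Y → z Y]
ppzzzzzYY => ppzzzzzzYY   [Y → z Y]
ppzzzzzzYY => ppzzzzzzzYY   [Y → z Y]
ppzzzzzzzYY => ppzzzzzzzzY   [Y → z]
ppzzzzzzzzY => ppzzzzzzzzz   [Y → z]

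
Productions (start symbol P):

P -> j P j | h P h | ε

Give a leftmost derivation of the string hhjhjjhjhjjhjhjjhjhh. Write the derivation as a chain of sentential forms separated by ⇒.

P ⇒ hPh   [P -> h P h]
hPh ⇒ hhPhh   [P -> h P h]
hhPhh ⇒ hhjPjhh   [P -> j P j]
hhjPjhh ⇒ hhjhPhjhh   [P -> h P h]
hhjhPhjhh ⇒ hhjhjPjhjhh   [P -> j P j]
hhjhjPjhjhh ⇒ hhjhjjPjjhjhh   [P -> j P j]
hhjhjjPjjhjhh ⇒ hhjhjjhPhjjhjhh   [P -> h P h]
hhjhjjhPhjjhjhh ⇒ hhjhjjhjPjhjjhjhh   [P -> j P j]
hhjhjjhjPjhjjhjhh ⇒ hhjhjjhjhPhjhjjhjhh   [P -> h P h]
hhjhjjhjhPhjhjjhjhh ⇒ hhjhjjhjhjPjhjhjjhjhh   [P -> j P j]
hhjhjjhjhjPjhjhjjhjhh ⇒ hhjhjjhjhjjhjhjjhjhh   [P -> ε]

P⇒hPh⇒hhPhh⇒hhjPjhh⇒hhjhPhjhh⇒hhjhjPjhjhh⇒hhjhjjPjjhjhh⇒hhjhjjhPhjjhjhh⇒hhjhjjhjPjhjjhjhh⇒hhjhjjhjhPhjhjjhjhh⇒hhjhjjhjhjPjhjhjjhjhh⇒hhjhjjhjhjjhjhjjhjhh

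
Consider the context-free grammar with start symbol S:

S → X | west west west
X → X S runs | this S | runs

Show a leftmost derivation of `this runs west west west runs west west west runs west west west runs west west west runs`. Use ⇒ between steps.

S ⇒ X ⇒ X S runs ⇒ X S runs S runs ⇒ X S runs S runs S runs ⇒ this S S runs S runs S runs ⇒ this X S runs S runs S runs ⇒ this X S runs S runs S runs S runs ⇒ this runs S runs S runs S runs S runs ⇒ this runs west west west runs S runs S runs S runs ⇒ this runs west west west runs west west west runs S runs S runs ⇒ this runs west west west runs west west west runs west west west runs S runs ⇒ this runs west west west runs west west west runs west west west runs west west west runs

S ⇒ X   [S → X]
X ⇒ X S runs   [X → X S runs]
X S runs ⇒ X S runs S runs   [X → X S runs]
X S runs S runs ⇒ X S runs S runs S runs   [X → X S runs]
X S runs S runs S runs ⇒ this S S runs S runs S runs   [X → this S]
this S S runs S runs S runs ⇒ this X S runs S runs S runs   [S → X]
this X S runs S runs S runs ⇒ this X S runs S runs S runs S runs   [X → X S runs]
this X S runs S runs S runs S runs ⇒ this runs S runs S runs S runs S runs   [X → runs]
this runs S runs S runs S runs S runs ⇒ this runs west west west runs S runs S runs S runs   [S → west west west]
this runs west west west runs S runs S runs S runs ⇒ this runs west west west runs west west west runs S runs S runs   [S → west west west]
this runs west west west runs west west west runs S runs S runs ⇒ this runs west west west runs west west west runs west west west runs S runs   [S → west west west]
this runs west west west runs west west west runs west west west runs S runs ⇒ this runs west west west runs west west west runs west west west runs west west west runs   [S → west west west]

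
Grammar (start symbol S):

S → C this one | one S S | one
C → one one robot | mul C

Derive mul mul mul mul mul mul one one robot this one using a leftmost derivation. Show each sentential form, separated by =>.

S => C this one => mul C this one => mul mul C this one => mul mul mul C this one => mul mul mul mul C this one => mul mul mul mul mul C this one => mul mul mul mul mul mul C this one => mul mul mul mul mul mul one one robot this one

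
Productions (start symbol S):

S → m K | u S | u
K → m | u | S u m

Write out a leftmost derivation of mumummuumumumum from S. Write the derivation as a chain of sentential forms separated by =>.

S => mK => mSum => muSum => mumKum => mumSumum => mumuSumum => mumumKumum => mumumSumumum => mumummKumumum => mumummSumumumum => mumummuumumumum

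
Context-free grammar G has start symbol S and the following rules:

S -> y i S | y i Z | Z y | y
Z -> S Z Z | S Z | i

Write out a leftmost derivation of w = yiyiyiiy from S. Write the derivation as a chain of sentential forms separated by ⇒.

S⇒Zy⇒SZy⇒yiSZy⇒yiyiZZy⇒yiyiSZZy⇒yiyiyZZy⇒yiyiyiZy⇒yiyiyiiy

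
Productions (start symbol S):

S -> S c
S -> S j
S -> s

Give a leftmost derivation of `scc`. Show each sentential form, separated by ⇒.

S ⇒ Sc   [S -> S c]
Sc ⇒ Scc   [S -> S c]
Scc ⇒ scc   [S -> s]

S ⇒ Sc ⇒ Scc ⇒ scc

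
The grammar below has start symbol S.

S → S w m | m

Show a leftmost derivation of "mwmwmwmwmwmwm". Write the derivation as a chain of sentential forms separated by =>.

S => Swm   [S → S w m]
Swm => Swmwm   [S → S w m]
Swmwm => Swmwmwm   [S → S w m]
Swmwmwm => Swmwmwmwm   [S → S w m]
Swmwmwmwm => Swmwmwmwmwm   [S → S w m]
Swmwmwmwmwm => Swmwmwmwmwmwm   [S → S w m]
Swmwmwmwmwmwm => mwmwmwmwmwmwm   [S → m]

S => Swm => Swmwm => Swmwmwm => Swmwmwmwm => Swmwmwmwmwm => Swmwmwmwmwmwm => mwmwmwmwmwmwm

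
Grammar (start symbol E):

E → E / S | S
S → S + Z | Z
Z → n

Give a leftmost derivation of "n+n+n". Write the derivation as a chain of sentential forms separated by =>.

E=>S=>S+Z=>S+Z+Z=>Z+Z+Z=>n+Z+Z=>n+n+Z=>n+n+n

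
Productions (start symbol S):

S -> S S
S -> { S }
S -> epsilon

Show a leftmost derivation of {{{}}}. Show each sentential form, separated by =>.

S=>SS=>SSS=>SSSS=>{S}SSS=>{SS}SSS=>{{S}S}SSS=>{{{S}}S}SSS=>{{{}}S}SSS=>{{{}}}SSS=>{{{}}}SS=>{{{}}}S=>{{{}}}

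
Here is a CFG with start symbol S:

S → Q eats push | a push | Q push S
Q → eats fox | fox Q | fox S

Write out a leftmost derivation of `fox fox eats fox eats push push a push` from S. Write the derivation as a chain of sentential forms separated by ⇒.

S ⇒ Q push S ⇒ fox S push S ⇒ fox Q eats push push S ⇒ fox fox Q eats push push S ⇒ fox fox eats fox eats push push S ⇒ fox fox eats fox eats push push a push

S ⇒ Q push S   [S → Q push S]
Q push S ⇒ fox S push S   [Q → fox S]
fox S push S ⇒ fox Q eats push push S   [S → Q eats push]
fox Q eats push push S ⇒ fox fox Q eats push push S   [Q → fox Q]
fox fox Q eats push push S ⇒ fox fox eats fox eats push push S   [Q → eats fox]
fox fox eats fox eats push push S ⇒ fox fox eats fox eats push push a push   [S → a push]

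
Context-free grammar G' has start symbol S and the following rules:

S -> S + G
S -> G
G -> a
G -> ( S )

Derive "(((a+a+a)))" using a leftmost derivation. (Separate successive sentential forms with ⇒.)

S ⇒ G ⇒ (S) ⇒ (G) ⇒ ((S)) ⇒ ((G)) ⇒ (((S))) ⇒ (((S+G))) ⇒ (((S+G+G))) ⇒ (((G+G+G))) ⇒ (((a+G+G))) ⇒ (((a+a+G))) ⇒ (((a+a+a)))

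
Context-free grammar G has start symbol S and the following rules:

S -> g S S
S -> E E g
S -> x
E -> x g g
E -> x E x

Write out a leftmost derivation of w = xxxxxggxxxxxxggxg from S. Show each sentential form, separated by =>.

S=>EEg=>xExEg=>xxExxEg=>xxxExxxEg=>xxxxExxxxEg=>xxxxxggxxxxEg=>xxxxxggxxxxxExg=>xxxxxggxxxxxxggxg

S => EEg   [S -> E E g]
EEg => xExEg   [E -> x E x]
xExEg => xxExxEg   [E -> x E x]
xxExxEg => xxxExxxEg   [E -> x E x]
xxxExxxEg => xxxxExxxxEg   [E -> x E x]
xxxxExxxxEg => xxxxxggxxxxEg   [E -> x g g]
xxxxxggxxxxEg => xxxxxggxxxxxExg   [E -> x E x]
xxxxxggxxxxxExg => xxxxxggxxxxxxggxg   [E -> x g g]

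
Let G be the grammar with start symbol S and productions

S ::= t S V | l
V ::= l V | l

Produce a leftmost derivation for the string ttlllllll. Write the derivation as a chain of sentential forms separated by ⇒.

S ⇒ tSV   [S ::= t S V]
tSV ⇒ ttSVV   [S ::= t S V]
ttSVV ⇒ ttlVV   [S ::= l]
ttlVV ⇒ ttllVV   [V ::= l V]
ttllVV ⇒ ttlllV   [V ::= l]
ttlllV ⇒ ttllllV   [V ::= l V]
ttllllV ⇒ ttlllllV   [V ::= l V]
ttlllllV ⇒ ttllllllV   [V ::= l V]
ttllllllV ⇒ ttlllllll   [V ::= l]

S⇒tSV⇒ttSVV⇒ttlVV⇒ttllVV⇒ttlllV⇒ttllllV⇒ttlllllV⇒ttllllllV⇒ttlllllll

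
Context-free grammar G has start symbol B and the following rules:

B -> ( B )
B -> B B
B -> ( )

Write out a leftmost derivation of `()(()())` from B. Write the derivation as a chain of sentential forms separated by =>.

B => BB   [B -> B B]
BB => ()B   [B -> ( )]
()B => ()(B)   [B -> ( B )]
()(B) => ()(BB)   [B -> B B]
()(BB) => ()(()B)   [B -> ( )]
()(()B) => ()(()())   [B -> ( )]

B => BB => ()B => ()(B) => ()(BB) => ()(()B) => ()(()())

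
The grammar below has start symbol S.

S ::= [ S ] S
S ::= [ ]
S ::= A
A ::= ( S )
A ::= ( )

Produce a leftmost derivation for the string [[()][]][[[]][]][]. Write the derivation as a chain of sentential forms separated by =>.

S => [S]S   [S ::= [ S ] S]
[S]S => [[S]S]S   [S ::= [ S ] S]
[[S]S]S => [[A]S]S   [S ::= A]
[[A]S]S => [[()]S]S   [A ::= ( )]
[[()]S]S => [[()][]]S   [S ::= [ ]]
[[()][]]S => [[()][]][S]S   [S ::= [ S ] S]
[[()][]][S]S => [[()][]][[S]S]S   [S ::= [ S ] S]
[[()][]][[S]S]S => [[()][]][[[]]S]S   [S ::= [ ]]
[[()][]][[[]]S]S => [[()][]][[[]][]]S   [S ::= [ ]]
[[()][]][[[]][]]S => [[()][]][[[]][]][]   [S ::= [ ]]

S => [S]S => [[S]S]S => [[A]S]S => [[()]S]S => [[()][]]S => [[()][]][S]S => [[()][]][[S]S]S => [[()][]][[[]]S]S => [[()][]][[[]][]]S => [[()][]][[[]][]][]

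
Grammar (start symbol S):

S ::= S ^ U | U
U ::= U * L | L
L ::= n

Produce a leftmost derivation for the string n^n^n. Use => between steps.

S=>S^U=>S^U^U=>U^U^U=>L^U^U=>n^U^U=>n^L^U=>n^n^U=>n^n^L=>n^n^n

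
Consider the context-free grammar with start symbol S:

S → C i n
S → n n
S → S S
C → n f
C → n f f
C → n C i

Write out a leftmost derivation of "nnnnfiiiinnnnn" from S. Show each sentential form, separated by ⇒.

S ⇒ SS   [S → S S]
SS ⇒ CinS   [S → C i n]
CinS ⇒ nCiinS   [C → n C i]
nCiinS ⇒ nnCiiinS   [C → n C i]
nnCiiinS ⇒ nnnCiiiinS   [C → n C i]
nnnCiiiinS ⇒ nnnnfiiiinS   [C → n f]
nnnnfiiiinS ⇒ nnnnfiiiinSS   [S → S S]
nnnnfiiiinSS ⇒ nnnnfiiiinnnS   [S → n n]
nnnnfiiiinnnS ⇒ nnnnfiiiinnnnn   [S → n n]

S ⇒ SS ⇒ CinS ⇒ nCiinS ⇒ nnCiiinS ⇒ nnnCiiiinS ⇒ nnnnfiiiinS ⇒ nnnnfiiiinSS ⇒ nnnnfiiiinnnS ⇒ nnnnfiiiinnnnn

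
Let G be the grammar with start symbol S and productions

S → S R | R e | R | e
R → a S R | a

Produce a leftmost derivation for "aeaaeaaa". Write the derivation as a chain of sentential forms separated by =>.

S=>SR=>SRR=>RRR=>aSRRR=>aSRRRR=>aeRRRR=>aeaRRR=>aeaaSRRR=>aeaaeRRR=>aeaaeaRR=>aeaaeaaR=>aeaaeaaa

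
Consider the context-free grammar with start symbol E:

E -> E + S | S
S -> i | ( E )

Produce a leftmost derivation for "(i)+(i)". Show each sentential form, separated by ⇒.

E ⇒ E+S ⇒ S+S ⇒ (E)+S ⇒ (S)+S ⇒ (i)+S ⇒ (i)+(E) ⇒ (i)+(S) ⇒ (i)+(i)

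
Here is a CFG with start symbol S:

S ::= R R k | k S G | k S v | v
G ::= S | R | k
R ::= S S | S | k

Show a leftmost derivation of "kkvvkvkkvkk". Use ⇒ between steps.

S ⇒ RRk   [S ::= R R k]
RRk ⇒ SSRk   [R ::= S S]
SSRk ⇒ RRkSRk   [S ::= R R k]
RRkSRk ⇒ SSRkSRk   [R ::= S S]
SSRkSRk ⇒ kSGSRkSRk   [S ::= k S G]
kSGSRkSRk ⇒ kkSvGSRkSRk   [S ::= k S v]
kkSvGSRkSRk ⇒ kkvvGSRkSRk   [S ::= v]
kkvvGSRkSRk ⇒ kkvvkSRkSRk   [G ::= k]
kkvvkSRkSRk ⇒ kkvvkvRkSRk   [S ::= v]
kkvvkvRkSRk ⇒ kkvvkvkkSRk   [R ::= k]
kkvvkvkkSRk ⇒ kkvvkvkkvRk   [S ::= v]
kkvvkvkkvRk ⇒ kkvvkvkkvkk   [R ::= k]

S ⇒ RRk ⇒ SSRk ⇒ RRkSRk ⇒ SSRkSRk ⇒ kSGSRkSRk ⇒ kkSvGSRkSRk ⇒ kkvvGSRkSRk ⇒ kkvvkSRkSRk ⇒ kkvvkvRkSRk ⇒ kkvvkvkkSRk ⇒ kkvvkvkkvRk ⇒ kkvvkvkkvkk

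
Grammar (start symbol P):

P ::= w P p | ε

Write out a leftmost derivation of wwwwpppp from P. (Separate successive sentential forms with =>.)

P => wPp => wwPpp => wwwPppp => wwwwPpppp => wwwwpppp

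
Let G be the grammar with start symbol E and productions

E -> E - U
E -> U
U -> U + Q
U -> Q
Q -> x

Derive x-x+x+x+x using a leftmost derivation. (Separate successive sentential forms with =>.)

E=>E-U=>U-U=>Q-U=>x-U=>x-U+Q=>x-U+Q+Q=>x-U+Q+Q+Q=>x-Q+Q+Q+Q=>x-x+Q+Q+Q=>x-x+x+Q+Q=>x-x+x+x+Q=>x-x+x+x+x

E => E-U   [E -> E - U]
E-U => U-U   [E -> U]
U-U => Q-U   [U -> Q]
Q-U => x-U   [Q -> x]
x-U => x-U+Q   [U -> U + Q]
x-U+Q => x-U+Q+Q   [U -> U + Q]
x-U+Q+Q => x-U+Q+Q+Q   [U -> U + Q]
x-U+Q+Q+Q => x-Q+Q+Q+Q   [U -> Q]
x-Q+Q+Q+Q => x-x+Q+Q+Q   [Q -> x]
x-x+Q+Q+Q => x-x+x+Q+Q   [Q -> x]
x-x+x+Q+Q => x-x+x+x+Q   [Q -> x]
x-x+x+x+Q => x-x+x+x+x   [Q -> x]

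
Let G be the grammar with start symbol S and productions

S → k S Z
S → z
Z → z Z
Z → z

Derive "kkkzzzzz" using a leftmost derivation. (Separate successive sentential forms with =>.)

S=>kSZ=>kkSZZ=>kkkSZZZ=>kkkzZZZ=>kkkzzZZZ=>kkkzzzZZ=>kkkzzzzZ=>kkkzzzzz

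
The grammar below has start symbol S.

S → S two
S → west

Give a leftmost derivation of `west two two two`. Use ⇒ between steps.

S ⇒ S two ⇒ S two two ⇒ S two two two ⇒ west two two two

S ⇒ S two   [S → S two]
S two ⇒ S two two   [S → S two]
S two two ⇒ S two two two   [S → S two]
S two two two ⇒ west two two two   [S → west]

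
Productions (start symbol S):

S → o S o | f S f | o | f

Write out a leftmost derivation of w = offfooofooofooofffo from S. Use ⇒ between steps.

S⇒oSo⇒ofSfo⇒offSffo⇒offfSfffo⇒offfoSofffo⇒offfooSoofffo⇒offfoooSooofffo⇒offfooofSfooofffo⇒offfooofoSofooofffo⇒offfooofooofooofffo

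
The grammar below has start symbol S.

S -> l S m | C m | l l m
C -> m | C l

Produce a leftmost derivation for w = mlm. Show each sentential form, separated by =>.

S => Cm   [S -> C m]
Cm => Clm   [C -> C l]
Clm => mlm   [C -> m]

S=>Cm=>Clm=>mlm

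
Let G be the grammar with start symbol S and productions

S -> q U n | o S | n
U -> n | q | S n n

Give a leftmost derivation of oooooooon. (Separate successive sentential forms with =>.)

S => oS   [S -> o S]
oS => ooS   [S -> o S]
ooS => oooS   [S -> o S]
oooS => ooooS   [S -> o S]
ooooS => oooooS   [S -> o S]
oooooS => ooooooS   [S -> o S]
ooooooS => oooooooS   [S -> o S]
oooooooS => ooooooooS   [S -> o S]
ooooooooS => oooooooon   [S -> n]

S => oS => ooS => oooS => ooooS => oooooS => ooooooS => oooooooS => ooooooooS => oooooooon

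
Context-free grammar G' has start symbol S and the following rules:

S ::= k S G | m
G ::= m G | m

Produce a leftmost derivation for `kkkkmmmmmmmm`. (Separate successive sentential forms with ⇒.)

S ⇒ kSG   [S ::= k S G]
kSG ⇒ kkSGG   [S ::= k S G]
kkSGG ⇒ kkkSGGG   [S ::= k S G]
kkkSGGG ⇒ kkkkSGGGG   [S ::= k S G]
kkkkSGGGG ⇒ kkkkmGGGG   [S ::= m]
kkkkmGGGG ⇒ kkkkmmGGGG   [G ::= m G]
kkkkmmGGGG ⇒ kkkkmmmGGGG   [G ::= m G]
kkkkmmmGGGG ⇒ kkkkmmmmGGG   [G ::= m]
kkkkmmmmGGG ⇒ kkkkmmmmmGG   [G ::= m]
kkkkmmmmmGG ⇒ kkkkmmmmmmG   [G ::= m]
kkkkmmmmmmG ⇒ kkkkmmmmmmmG   [G ::= m G]
kkkkmmmmmmmG ⇒ kkkkmmmmmmmm   [G ::= m]

S⇒kSG⇒kkSGG⇒kkkSGGG⇒kkkkSGGGG⇒kkkkmGGGG⇒kkkkmmGGGG⇒kkkkmmmGGGG⇒kkkkmmmmGGG⇒kkkkmmmmmGG⇒kkkkmmmmmmG⇒kkkkmmmmmmmG⇒kkkkmmmmmmmm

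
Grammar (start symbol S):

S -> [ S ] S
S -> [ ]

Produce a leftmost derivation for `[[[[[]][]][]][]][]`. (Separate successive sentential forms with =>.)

S=>[S]S=>[[S]S]S=>[[[S]S]S]S=>[[[[S]S]S]S]S=>[[[[[]]S]S]S]S=>[[[[[]][]]S]S]S=>[[[[[]][]][]]S]S=>[[[[[]][]][]][]]S=>[[[[[]][]][]][]][]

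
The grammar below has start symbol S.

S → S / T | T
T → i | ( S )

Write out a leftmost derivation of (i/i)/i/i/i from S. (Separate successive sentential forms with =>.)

S => S/T => S/T/T => S/T/T/T => T/T/T/T => (S)/T/T/T => (S/T)/T/T/T => (T/T)/T/T/T => (i/T)/T/T/T => (i/i)/T/T/T => (i/i)/i/T/T => (i/i)/i/i/T => (i/i)/i/i/i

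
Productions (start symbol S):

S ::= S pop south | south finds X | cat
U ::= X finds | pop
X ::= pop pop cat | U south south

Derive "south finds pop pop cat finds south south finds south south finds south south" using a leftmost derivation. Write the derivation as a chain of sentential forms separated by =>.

S => south finds X   [S ::= south finds X]
south finds X => south finds U south south   [X ::= U south south]
south finds U south south => south finds X finds south south   [U ::= X finds]
south finds X finds south south => south finds U south south finds south south   [X ::= U south south]
south finds U south south finds south south => south finds X finds south south finds south south   [U ::= X finds]
south finds X finds south south finds south south => south finds U south south finds south south finds south south   [X ::= U south south]
south finds U south south finds south south finds south south => south finds X finds south south finds south south finds south south   [U ::= X finds]
south finds X finds south south finds south south finds south south => south finds pop pop cat finds south south finds south south finds south south   [X ::= pop pop cat]

S => south finds X => south finds U south south => south finds X finds south south => south finds U south south finds south south => south finds X finds south south finds south south => south finds U south south finds south south finds south south => south finds X finds south south finds south south finds south south => south finds pop pop cat finds south south finds south south finds south south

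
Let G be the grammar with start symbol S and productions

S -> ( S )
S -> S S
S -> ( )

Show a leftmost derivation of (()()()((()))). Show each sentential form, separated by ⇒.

S ⇒ (S) ⇒ (SS) ⇒ (()S) ⇒ (()SS) ⇒ (()()S) ⇒ (()()SS) ⇒ (()()()S) ⇒ (()()()(S)) ⇒ (()()()((S))) ⇒ (()()()((())))

S ⇒ (S)   [S -> ( S )]
(S) ⇒ (SS)   [S -> S S]
(SS) ⇒ (()S)   [S -> ( )]
(()S) ⇒ (()SS)   [S -> S S]
(()SS) ⇒ (()()S)   [S -> ( )]
(()()S) ⇒ (()()SS)   [S -> S S]
(()()SS) ⇒ (()()()S)   [S -> ( )]
(()()()S) ⇒ (()()()(S))   [S -> ( S )]
(()()()(S)) ⇒ (()()()((S)))   [S -> ( S )]
(()()()((S))) ⇒ (()()()((())))   [S -> ( )]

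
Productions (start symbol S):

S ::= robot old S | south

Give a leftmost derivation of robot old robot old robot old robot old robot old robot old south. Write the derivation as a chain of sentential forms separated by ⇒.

S ⇒ robot old S ⇒ robot old robot old S ⇒ robot old robot old robot old S ⇒ robot old robot old robot old robot old S ⇒ robot old robot old robot old robot old robot old S ⇒ robot old robot old robot old robot old robot old robot old S ⇒ robot old robot old robot old robot old robot old robot old south

S ⇒ robot old S   [S ::= robot old S]
robot old S ⇒ robot old robot old S   [S ::= robot old S]
robot old robot old S ⇒ robot old robot old robot old S   [S ::= robot old S]
robot old robot old robot old S ⇒ robot old robot old robot old robot old S   [S ::= robot old S]
robot old robot old robot old robot old S ⇒ robot old robot old robot old robot old robot old S   [S ::= robot old S]
robot old robot old robot old robot old robot old S ⇒ robot old robot old robot old robot old robot old robot old S   [S ::= robot old S]
robot old robot old robot old robot old robot old robot old S ⇒ robot old robot old robot old robot old robot old robot old south   [S ::= south]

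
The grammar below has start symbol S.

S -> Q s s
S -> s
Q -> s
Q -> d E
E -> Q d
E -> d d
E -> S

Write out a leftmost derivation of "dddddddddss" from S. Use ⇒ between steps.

S⇒Qss⇒dEss⇒dQdss⇒ddEdss⇒ddQddss⇒dddEddss⇒dddQdddss⇒ddddEdddss⇒dddddddddss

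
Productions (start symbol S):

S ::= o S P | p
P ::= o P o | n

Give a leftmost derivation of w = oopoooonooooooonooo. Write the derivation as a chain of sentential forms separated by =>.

S => oSP   [S ::= o S P]
oSP => ooSPP   [S ::= o S P]
ooSPP => oopPP   [S ::= p]
oopPP => oopoPoP   [P ::= o P o]
oopoPoP => oopooPooP   [P ::= o P o]
oopooPooP => oopoooPoooP   [P ::= o P o]
oopoooPoooP => oopooooPooooP   [P ::= o P o]
oopooooPooooP => oopoooonooooP   [P ::= n]
oopoooonooooP => oopoooonoooooPo   [P ::= o P o]
oopoooonoooooPo => oopoooonooooooPoo   [P ::= o P o]
oopoooonooooooPoo => oopoooonoooooooPooo   [P ::= o P o]
oopoooonoooooooPooo => oopoooonooooooonooo   [P ::= n]

S => oSP => ooSPP => oopPP => oopoPoP => oopooPooP => oopoooPoooP => oopooooPooooP => oopoooonooooP => oopoooonoooooPo => oopoooonooooooPoo => oopoooonoooooooPooo => oopoooonooooooonooo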